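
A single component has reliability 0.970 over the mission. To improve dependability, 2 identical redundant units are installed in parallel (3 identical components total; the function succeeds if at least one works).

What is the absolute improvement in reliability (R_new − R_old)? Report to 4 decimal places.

R_before = 0.970
R_after = 1 − (1 − 0.970)^3 = 1.0000
ΔR = 1.0000 − 0.970 = 0.0300

0.0300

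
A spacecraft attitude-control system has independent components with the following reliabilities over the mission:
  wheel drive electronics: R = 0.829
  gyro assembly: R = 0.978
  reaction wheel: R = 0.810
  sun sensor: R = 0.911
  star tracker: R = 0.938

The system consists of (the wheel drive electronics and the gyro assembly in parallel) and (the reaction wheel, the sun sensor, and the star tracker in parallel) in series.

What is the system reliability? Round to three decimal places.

0.995

Parallel (wheel drive electronics and gyro assembly): 1 − (1 − 0.82900)(1 − 0.97800) = 0.99624
Parallel (reaction wheel, sun sensor, and star tracker): 1 − (1 − 0.81000)(1 − 0.91100)(1 − 0.93800) = 0.99895
Series ([0.99624] and [0.99895]): 0.99624 × 0.99895 = 0.995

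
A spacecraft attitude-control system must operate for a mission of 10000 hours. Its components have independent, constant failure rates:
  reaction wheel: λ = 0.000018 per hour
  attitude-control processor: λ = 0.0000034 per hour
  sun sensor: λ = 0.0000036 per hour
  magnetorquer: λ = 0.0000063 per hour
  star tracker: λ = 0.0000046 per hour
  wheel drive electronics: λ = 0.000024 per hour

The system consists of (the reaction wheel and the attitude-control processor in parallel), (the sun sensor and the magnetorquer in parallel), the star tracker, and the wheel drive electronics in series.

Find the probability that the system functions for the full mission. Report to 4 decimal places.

R(reaction wheel) = exp(−0.000018 × 10000) = 0.835270
R(attitude-control processor) = exp(−0.0000034 × 10000) = 0.966572
R(sun sensor) = exp(−0.0000036 × 10000) = 0.964640
R(magnetorquer) = exp(−0.0000063 × 10000) = 0.938943
R(star tracker) = exp(−0.0000046 × 10000) = 0.955042
R(wheel drive electronics) = exp(−0.000024 × 10000) = 0.786628
Parallel (reaction wheel and attitude-control processor): 1 − (1 − 0.835270)(1 − 0.966572) = 0.994493
Parallel (sun sensor and magnetorquer): 1 − (1 − 0.964640)(1 − 0.938943) = 0.997841
Series ([0.994493], [0.997841], star tracker, and wheel drive electronics): 0.994493 × 0.997841 × 0.955042 × 0.786628 = 0.7455

0.7455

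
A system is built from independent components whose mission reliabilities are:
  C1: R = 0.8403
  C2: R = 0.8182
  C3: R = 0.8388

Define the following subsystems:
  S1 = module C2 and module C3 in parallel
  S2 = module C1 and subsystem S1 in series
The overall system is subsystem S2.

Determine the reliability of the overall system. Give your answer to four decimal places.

0.8157

Parallel (C2 and C3): 1 − (1 − 0.818200)(1 − 0.838800) = 0.970694
Series (C1 and [0.970694]): 0.840300 × 0.970694 = 0.8157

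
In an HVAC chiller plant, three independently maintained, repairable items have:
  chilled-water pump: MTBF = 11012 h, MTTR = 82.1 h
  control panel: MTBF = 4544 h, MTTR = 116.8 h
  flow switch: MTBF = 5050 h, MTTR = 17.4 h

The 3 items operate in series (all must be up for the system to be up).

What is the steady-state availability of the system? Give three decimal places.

A(chilled-water pump) = MTBF/(MTBF+MTTR) = 11012/(11012+82.1) = 0.992600
A(control panel) = MTBF/(MTBF+MTTR) = 4544/(4544+116.8) = 0.974940
A(flow switch) = MTBF/(MTBF+MTTR) = 5050/(5050+17.4) = 0.996566
Series availability: 0.992600 × 0.974940 × 0.996566 = 0.964

0.964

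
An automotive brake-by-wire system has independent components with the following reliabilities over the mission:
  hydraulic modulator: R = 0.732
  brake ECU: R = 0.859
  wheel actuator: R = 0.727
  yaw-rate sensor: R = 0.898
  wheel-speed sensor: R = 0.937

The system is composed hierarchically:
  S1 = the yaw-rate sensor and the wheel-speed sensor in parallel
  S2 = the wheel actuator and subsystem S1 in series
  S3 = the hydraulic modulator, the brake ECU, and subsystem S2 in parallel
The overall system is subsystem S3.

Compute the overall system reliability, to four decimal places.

Parallel (yaw-rate sensor and wheel-speed sensor): 1 − (1 − 0.898000)(1 − 0.937000) = 0.993574
Series (wheel actuator and [0.993574]): 0.727000 × 0.993574 = 0.722328
Parallel (hydraulic modulator, brake ECU, and [0.722328]): 1 − (1 − 0.732000)(1 − 0.859000)(1 − 0.722328) = 0.9895

0.9895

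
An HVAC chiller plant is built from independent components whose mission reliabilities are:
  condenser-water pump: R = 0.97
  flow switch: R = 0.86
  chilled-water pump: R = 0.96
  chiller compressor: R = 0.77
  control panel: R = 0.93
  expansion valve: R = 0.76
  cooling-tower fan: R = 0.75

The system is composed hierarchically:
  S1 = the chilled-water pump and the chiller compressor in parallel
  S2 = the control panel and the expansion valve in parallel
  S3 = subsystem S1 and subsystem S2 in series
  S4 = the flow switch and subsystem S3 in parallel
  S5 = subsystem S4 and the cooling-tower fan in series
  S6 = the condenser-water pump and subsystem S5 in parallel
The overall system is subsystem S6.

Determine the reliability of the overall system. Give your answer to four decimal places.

Parallel (chilled-water pump and chiller compressor): 1 − (1 − 0.960000)(1 − 0.770000) = 0.990800
Parallel (control panel and expansion valve): 1 − (1 − 0.930000)(1 − 0.760000) = 0.983200
Series ([0.990800] and [0.983200]): 0.990800 × 0.983200 = 0.974155
Parallel (flow switch and [0.974155]): 1 − (1 − 0.860000)(1 − 0.974155) = 0.996382
Series ([0.996382] and cooling-tower fan): 0.996382 × 0.750000 = 0.747287
Parallel (condenser-water pump and [0.747287]): 1 − (1 − 0.970000)(1 − 0.747287) = 0.9924

0.9924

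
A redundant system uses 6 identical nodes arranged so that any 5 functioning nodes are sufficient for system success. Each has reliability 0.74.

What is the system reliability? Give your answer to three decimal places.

R = Σ_{i=5}^{6} C(6,i) p^i (1−p)^{6−i} with p = 0.74
C(6,5)·0.74^5·0.26^1 = 0.34617
C(6,6)·0.74^6·0.26^0 = 0.16421
Sum = 0.510

0.510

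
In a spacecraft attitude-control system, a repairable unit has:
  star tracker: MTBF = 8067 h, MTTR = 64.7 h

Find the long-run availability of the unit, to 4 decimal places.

A(star tracker) = MTBF/(MTBF+MTTR) = 8067/(8067+64.7) = 0.9920

0.9920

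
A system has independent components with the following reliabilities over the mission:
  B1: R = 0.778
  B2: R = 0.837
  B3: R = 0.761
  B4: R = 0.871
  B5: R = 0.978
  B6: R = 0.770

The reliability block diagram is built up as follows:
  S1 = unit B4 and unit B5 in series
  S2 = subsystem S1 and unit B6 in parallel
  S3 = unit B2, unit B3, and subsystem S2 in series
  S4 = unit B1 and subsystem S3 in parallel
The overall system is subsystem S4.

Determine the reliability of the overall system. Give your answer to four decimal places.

Series (B4 and B5): 0.871000 × 0.978000 = 0.851838
Parallel ([0.851838] and B6): 1 − (1 − 0.851838)(1 − 0.770000) = 0.965923
Series (B2, B3, and [0.965923]): 0.837000 × 0.761000 × 0.965923 = 0.615251
Parallel (B1 and [0.615251]): 1 − (1 − 0.778000)(1 − 0.615251) = 0.9146

0.9146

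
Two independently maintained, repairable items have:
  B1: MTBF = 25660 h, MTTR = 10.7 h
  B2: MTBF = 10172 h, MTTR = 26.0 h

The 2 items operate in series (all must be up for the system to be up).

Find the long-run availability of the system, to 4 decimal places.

0.9970

A(B1) = MTBF/(MTBF+MTTR) = 25660/(25660+10.7) = 0.999583
A(B2) = MTBF/(MTBF+MTTR) = 10172/(10172+26.0) = 0.997450
Series availability: 0.999583 × 0.997450 = 0.9970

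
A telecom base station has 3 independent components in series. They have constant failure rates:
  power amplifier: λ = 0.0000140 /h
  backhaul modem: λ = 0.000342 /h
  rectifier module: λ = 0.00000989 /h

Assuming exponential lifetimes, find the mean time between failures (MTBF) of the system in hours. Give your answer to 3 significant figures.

2730

Series of exponential components: λ_sys = Σ λ_i
λ_sys = 0.0000140 + 0.000342 + 0.00000989 = 3.6589e-04 /h
MTBF = 1 / λ_sys = 2730 h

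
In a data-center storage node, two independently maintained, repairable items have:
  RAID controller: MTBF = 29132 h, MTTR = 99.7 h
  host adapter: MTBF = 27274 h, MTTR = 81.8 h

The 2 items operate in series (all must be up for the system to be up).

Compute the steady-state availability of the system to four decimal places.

A(RAID controller) = MTBF/(MTBF+MTTR) = 29132/(29132+99.7) = 0.996589
A(host adapter) = MTBF/(MTBF+MTTR) = 27274/(27274+81.8) = 0.997010
Series availability: 0.996589 × 0.997010 = 0.9936

0.9936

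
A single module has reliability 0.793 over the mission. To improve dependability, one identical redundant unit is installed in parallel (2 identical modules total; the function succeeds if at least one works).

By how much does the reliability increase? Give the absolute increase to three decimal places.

0.164

R_before = 0.793
R_after = 1 − (1 − 0.793)^2 = 0.957
ΔR = 0.957 − 0.793 = 0.164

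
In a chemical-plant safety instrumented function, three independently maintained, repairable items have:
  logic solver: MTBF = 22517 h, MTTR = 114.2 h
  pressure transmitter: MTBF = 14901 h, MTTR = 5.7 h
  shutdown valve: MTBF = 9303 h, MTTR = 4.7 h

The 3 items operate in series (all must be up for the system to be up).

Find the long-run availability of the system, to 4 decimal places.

A(logic solver) = MTBF/(MTBF+MTTR) = 22517/(22517+114.2) = 0.994954
A(pressure transmitter) = MTBF/(MTBF+MTTR) = 14901/(14901+5.7) = 0.999618
A(shutdown valve) = MTBF/(MTBF+MTTR) = 9303/(9303+4.7) = 0.999495
Series availability: 0.994954 × 0.999618 × 0.999495 = 0.9941

0.9941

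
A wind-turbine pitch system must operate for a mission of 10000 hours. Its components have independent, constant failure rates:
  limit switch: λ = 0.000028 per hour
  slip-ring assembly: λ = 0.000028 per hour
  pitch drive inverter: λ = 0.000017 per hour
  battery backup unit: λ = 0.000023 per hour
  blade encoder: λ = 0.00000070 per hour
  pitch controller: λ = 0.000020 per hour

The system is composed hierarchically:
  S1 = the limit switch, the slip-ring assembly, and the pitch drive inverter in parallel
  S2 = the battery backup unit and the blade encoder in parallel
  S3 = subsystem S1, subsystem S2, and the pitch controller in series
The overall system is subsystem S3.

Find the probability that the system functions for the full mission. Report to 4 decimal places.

R(limit switch) = exp(−0.000028 × 10000) = 0.755784
R(slip-ring assembly) = exp(−0.000028 × 10000) = 0.755784
R(pitch drive inverter) = exp(−0.000017 × 10000) = 0.843665
R(battery backup unit) = exp(−0.000023 × 10000) = 0.794534
R(blade encoder) = exp(−0.00000070 × 10000) = 0.993024
R(pitch controller) = exp(−0.000020 × 10000) = 0.818731
Parallel (limit switch, slip-ring assembly, and pitch drive inverter): 1 − (1 − 0.755784)(1 − 0.755784)(1 − 0.843665) = 0.990676
Parallel (battery backup unit and blade encoder): 1 − (1 − 0.794534)(1 − 0.993024) = 0.998567
Series ([0.990676], [0.998567], and pitch controller): 0.990676 × 0.998567 × 0.818731 = 0.8099

0.8099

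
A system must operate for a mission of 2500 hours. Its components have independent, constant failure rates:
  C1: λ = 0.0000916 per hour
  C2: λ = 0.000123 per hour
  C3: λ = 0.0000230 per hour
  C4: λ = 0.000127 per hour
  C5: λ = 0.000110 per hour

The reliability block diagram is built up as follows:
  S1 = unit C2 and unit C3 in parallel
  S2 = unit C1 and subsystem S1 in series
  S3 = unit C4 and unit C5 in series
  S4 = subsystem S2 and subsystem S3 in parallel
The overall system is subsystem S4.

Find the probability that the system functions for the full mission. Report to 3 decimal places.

R(C1) = exp(−0.0000916 × 2500) = 0.79533
R(C2) = exp(−0.000123 × 2500) = 0.73528
R(C3) = exp(−0.0000230 × 2500) = 0.94412
R(C4) = exp(−0.000127 × 2500) = 0.72797
R(C5) = exp(−0.000110 × 2500) = 0.75957
Parallel (C2 and C3): 1 − (1 − 0.73528)(1 − 0.94412) = 0.98521
Series (C1 and [0.98521]): 0.79533 × 0.98521 = 0.78357
Series (C4 and C5): 0.72797 × 0.75957 = 0.55294
Parallel ([0.78357] and [0.55294]): 1 − (1 − 0.78357)(1 − 0.55294) = 0.903

0.903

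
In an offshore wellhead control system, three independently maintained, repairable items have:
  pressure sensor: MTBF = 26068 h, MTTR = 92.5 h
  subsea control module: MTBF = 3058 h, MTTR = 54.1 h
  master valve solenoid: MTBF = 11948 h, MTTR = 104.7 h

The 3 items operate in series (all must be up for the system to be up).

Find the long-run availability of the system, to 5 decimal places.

A(pressure sensor) = MTBF/(MTBF+MTTR) = 26068/(26068+92.5) = 0.996464
A(subsea control module) = MTBF/(MTBF+MTTR) = 3058/(3058+54.1) = 0.982616
A(master valve solenoid) = MTBF/(MTBF+MTTR) = 11948/(11948+104.7) = 0.991313
Series availability: 0.996464 × 0.982616 × 0.991313 = 0.97064

0.97064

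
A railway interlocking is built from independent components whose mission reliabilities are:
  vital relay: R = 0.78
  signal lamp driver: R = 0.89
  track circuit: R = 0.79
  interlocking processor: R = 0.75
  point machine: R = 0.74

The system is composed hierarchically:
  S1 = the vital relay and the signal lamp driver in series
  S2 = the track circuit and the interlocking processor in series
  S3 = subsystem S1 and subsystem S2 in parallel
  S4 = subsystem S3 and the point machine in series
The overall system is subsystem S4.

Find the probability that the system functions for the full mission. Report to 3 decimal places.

Series (vital relay and signal lamp driver): 0.78000 × 0.89000 = 0.69420
Series (track circuit and interlocking processor): 0.79000 × 0.75000 = 0.59250
Parallel ([0.69420] and [0.59250]): 1 − (1 − 0.69420)(1 − 0.59250) = 0.87539
Series ([0.87539] and point machine): 0.87539 × 0.74000 = 0.648

0.648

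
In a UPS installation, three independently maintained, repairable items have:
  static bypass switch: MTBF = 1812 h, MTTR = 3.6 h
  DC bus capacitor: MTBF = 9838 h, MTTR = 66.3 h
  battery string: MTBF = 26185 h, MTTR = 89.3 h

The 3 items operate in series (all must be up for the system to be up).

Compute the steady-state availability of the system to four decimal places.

0.9880

A(static bypass switch) = MTBF/(MTBF+MTTR) = 1812/(1812+3.6) = 0.998017
A(DC bus capacitor) = MTBF/(MTBF+MTTR) = 9838/(9838+66.3) = 0.993306
A(battery string) = MTBF/(MTBF+MTTR) = 26185/(26185+89.3) = 0.996601
Series availability: 0.998017 × 0.993306 × 0.996601 = 0.9880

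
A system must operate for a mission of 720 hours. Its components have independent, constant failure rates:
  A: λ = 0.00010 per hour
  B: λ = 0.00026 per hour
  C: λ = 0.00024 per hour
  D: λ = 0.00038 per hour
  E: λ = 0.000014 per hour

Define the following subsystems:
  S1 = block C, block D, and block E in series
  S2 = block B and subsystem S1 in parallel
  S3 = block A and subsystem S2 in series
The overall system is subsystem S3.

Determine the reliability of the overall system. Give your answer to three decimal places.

0.872

R(A) = exp(−0.00010 × 720) = 0.93053
R(B) = exp(−0.00026 × 720) = 0.82928
R(C) = exp(−0.00024 × 720) = 0.84131
R(D) = exp(−0.00038 × 720) = 0.76064
R(E) = exp(−0.000014 × 720) = 0.98997
Series (C, D, and E): 0.84131 × 0.76064 × 0.98997 = 0.63352
Parallel (B and [0.63352]): 1 − (1 − 0.82928)(1 − 0.63352) = 0.93743
Series (A and [0.93743]): 0.93053 × 0.93743 = 0.872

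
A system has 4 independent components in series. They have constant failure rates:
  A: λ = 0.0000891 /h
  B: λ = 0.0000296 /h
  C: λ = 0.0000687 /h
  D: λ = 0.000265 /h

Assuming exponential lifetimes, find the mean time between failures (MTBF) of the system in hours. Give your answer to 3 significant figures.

Series of exponential components: λ_sys = Σ λ_i
λ_sys = 0.0000891 + 0.0000296 + 0.0000687 + 0.000265 = 4.5240e-04 /h
MTBF = 1 / λ_sys = 2210 h

2210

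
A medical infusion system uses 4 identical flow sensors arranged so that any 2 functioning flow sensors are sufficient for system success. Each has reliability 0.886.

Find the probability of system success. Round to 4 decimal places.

R = Σ_{i=2}^{4} C(4,i) p^i (1−p)^{4−i} with p = 0.886
C(4,2)·0.886^2·0.114^2 = 0.061211
C(4,3)·0.886^3·0.114^1 = 0.317151
C(4,4)·0.886^4·0.114^0 = 0.616219
Sum = 0.9946

0.9946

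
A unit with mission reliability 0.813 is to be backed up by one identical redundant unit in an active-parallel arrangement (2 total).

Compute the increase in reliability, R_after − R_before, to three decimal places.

0.152

R_before = 0.813
R_after = 1 − (1 − 0.813)^2 = 0.965
ΔR = 0.965 − 0.813 = 0.152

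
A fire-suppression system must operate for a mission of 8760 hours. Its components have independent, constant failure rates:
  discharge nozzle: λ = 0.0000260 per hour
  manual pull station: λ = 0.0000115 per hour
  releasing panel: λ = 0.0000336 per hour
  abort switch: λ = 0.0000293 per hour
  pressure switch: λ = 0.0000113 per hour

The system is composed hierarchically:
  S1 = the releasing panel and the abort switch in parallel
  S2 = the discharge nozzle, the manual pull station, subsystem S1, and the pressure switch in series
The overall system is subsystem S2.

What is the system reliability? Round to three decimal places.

R(discharge nozzle) = exp(−0.0000260 × 8760) = 0.79632
R(manual pull station) = exp(−0.0000115 × 8760) = 0.90417
R(releasing panel) = exp(−0.0000336 × 8760) = 0.74503
R(abort switch) = exp(−0.0000293 × 8760) = 0.77363
R(pressure switch) = exp(−0.0000113 × 8760) = 0.90575
Parallel (releasing panel and abort switch): 1 − (1 − 0.74503)(1 − 0.77363) = 0.94228
Series (discharge nozzle, manual pull station, [0.94228], and pressure switch): 0.79632 × 0.90417 × 0.94228 × 0.90575 = 0.615

0.615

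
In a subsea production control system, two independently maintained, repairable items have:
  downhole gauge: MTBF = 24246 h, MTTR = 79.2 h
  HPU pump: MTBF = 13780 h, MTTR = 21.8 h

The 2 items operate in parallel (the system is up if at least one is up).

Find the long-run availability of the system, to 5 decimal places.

0.99999

A(downhole gauge) = MTBF/(MTBF+MTTR) = 24246/(24246+79.2) = 0.996744
A(HPU pump) = MTBF/(MTBF+MTTR) = 13780/(13780+21.8) = 0.998420
Parallel availability: 1 − (1 − 0.996744)(1 − 0.998420) = 0.99999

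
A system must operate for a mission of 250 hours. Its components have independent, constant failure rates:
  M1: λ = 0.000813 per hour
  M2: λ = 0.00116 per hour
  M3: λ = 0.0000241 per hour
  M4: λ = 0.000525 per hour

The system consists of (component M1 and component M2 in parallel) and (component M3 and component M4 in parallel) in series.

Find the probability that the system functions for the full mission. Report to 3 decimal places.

R(M1) = exp(−0.000813 × 250) = 0.81607
R(M2) = exp(−0.00116 × 250) = 0.74826
R(M3) = exp(−0.0000241 × 250) = 0.99399
R(M4) = exp(−0.000525 × 250) = 0.87700
Parallel (M1 and M2): 1 − (1 − 0.81607)(1 − 0.74826) = 0.95370
Parallel (M3 and M4): 1 − (1 − 0.99399)(1 − 0.87700) = 0.99926
Series ([0.95370] and [0.99926]): 0.95370 × 0.99926 = 0.953

0.953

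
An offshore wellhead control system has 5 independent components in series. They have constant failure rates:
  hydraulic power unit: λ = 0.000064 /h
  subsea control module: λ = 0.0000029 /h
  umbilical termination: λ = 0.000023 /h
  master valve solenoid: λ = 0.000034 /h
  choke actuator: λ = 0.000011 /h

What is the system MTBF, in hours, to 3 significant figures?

7410

Series of exponential components: λ_sys = Σ λ_i
λ_sys = 0.000064 + 0.0000029 + 0.000023 + 0.000034 + 0.000011 = 1.3490e-04 /h
MTBF = 1 / λ_sys = 7410 h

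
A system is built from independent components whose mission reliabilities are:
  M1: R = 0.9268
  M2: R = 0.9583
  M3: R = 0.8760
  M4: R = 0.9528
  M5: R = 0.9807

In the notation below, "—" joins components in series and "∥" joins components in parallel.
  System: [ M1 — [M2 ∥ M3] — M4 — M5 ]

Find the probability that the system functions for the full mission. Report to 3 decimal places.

0.862

Parallel (M2 and M3): 1 − (1 − 0.95830)(1 − 0.87600) = 0.99483
Series (M1, [0.99483], M4, and M5): 0.92680 × 0.99483 × 0.95280 × 0.98070 = 0.862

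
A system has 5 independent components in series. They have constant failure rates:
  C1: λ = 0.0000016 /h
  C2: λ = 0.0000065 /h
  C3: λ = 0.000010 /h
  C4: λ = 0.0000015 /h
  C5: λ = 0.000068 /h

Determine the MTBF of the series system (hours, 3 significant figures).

11400

Series of exponential components: λ_sys = Σ λ_i
λ_sys = 0.0000016 + 0.0000065 + 0.000010 + 0.0000015 + 0.000068 = 8.7600e-05 /h
MTBF = 1 / λ_sys = 11400 h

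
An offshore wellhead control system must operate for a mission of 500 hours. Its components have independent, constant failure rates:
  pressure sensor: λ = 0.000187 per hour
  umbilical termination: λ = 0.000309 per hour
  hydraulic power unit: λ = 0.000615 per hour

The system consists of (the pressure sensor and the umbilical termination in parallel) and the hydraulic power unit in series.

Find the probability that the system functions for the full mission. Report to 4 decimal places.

0.7259

R(pressure sensor) = exp(−0.000187 × 500) = 0.910738
R(umbilical termination) = exp(−0.000309 × 500) = 0.856843
R(hydraulic power unit) = exp(−0.000615 × 500) = 0.735283
Parallel (pressure sensor and umbilical termination): 1 − (1 − 0.910738)(1 − 0.856843) = 0.987222
Series ([0.987222] and hydraulic power unit): 0.987222 × 0.735283 = 0.7259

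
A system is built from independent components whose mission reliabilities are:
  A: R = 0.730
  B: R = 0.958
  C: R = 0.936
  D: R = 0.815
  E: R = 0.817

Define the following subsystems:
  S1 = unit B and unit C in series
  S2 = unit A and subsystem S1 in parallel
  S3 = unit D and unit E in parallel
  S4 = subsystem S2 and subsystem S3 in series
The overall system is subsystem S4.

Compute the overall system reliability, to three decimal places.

0.939

Series (B and C): 0.95800 × 0.93600 = 0.89669
Parallel (A and [0.89669]): 1 − (1 − 0.73000)(1 − 0.89669) = 0.97211
Parallel (D and E): 1 − (1 − 0.81500)(1 − 0.81700) = 0.96615
Series ([0.97211] and [0.96615]): 0.97211 × 0.96615 = 0.939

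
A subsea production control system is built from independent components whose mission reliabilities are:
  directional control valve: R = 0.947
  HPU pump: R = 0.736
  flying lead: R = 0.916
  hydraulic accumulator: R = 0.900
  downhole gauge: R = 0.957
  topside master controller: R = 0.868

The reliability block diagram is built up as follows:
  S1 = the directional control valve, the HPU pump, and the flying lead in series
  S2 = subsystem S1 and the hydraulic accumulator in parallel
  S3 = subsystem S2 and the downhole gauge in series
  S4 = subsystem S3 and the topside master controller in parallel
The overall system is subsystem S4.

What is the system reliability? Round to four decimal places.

0.9898

Series (directional control valve, HPU pump, and flying lead): 0.947000 × 0.736000 × 0.916000 = 0.638445
Parallel ([0.638445] and hydraulic accumulator): 1 − (1 − 0.638445)(1 − 0.900000) = 0.963845
Series ([0.963845] and downhole gauge): 0.963845 × 0.957000 = 0.922400
Parallel ([0.922400] and topside master controller): 1 − (1 − 0.922400)(1 − 0.868000) = 0.9898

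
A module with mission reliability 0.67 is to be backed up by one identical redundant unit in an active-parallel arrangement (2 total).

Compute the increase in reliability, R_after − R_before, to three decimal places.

0.221

R_before = 0.67
R_after = 1 − (1 − 0.67)^2 = 0.891
ΔR = 0.891 − 0.67 = 0.221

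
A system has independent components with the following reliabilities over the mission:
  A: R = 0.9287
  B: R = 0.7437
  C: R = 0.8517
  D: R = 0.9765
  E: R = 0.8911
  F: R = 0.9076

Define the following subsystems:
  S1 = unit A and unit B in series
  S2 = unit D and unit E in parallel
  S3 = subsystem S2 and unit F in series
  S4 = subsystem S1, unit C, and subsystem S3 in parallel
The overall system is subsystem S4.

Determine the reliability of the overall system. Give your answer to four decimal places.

0.9957

Series (A and B): 0.928700 × 0.743700 = 0.690674
Parallel (D and E): 1 − (1 − 0.976500)(1 − 0.891100) = 0.997441
Series ([0.997441] and F): 0.997441 × 0.907600 = 0.905277
Parallel ([0.690674], C, and [0.905277]): 1 − (1 − 0.690674)(1 − 0.851700)(1 − 0.905277) = 0.9957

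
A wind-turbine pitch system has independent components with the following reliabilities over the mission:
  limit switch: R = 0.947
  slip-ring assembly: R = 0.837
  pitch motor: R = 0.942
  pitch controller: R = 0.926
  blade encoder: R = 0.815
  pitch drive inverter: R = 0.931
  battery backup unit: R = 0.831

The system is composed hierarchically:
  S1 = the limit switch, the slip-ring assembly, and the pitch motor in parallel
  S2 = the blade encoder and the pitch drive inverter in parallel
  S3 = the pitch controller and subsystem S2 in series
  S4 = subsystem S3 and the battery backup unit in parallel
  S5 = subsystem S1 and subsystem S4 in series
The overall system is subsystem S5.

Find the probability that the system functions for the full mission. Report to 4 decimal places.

0.9850

Parallel (limit switch, slip-ring assembly, and pitch motor): 1 − (1 − 0.947000)(1 − 0.837000)(1 − 0.942000) = 0.999499
Parallel (blade encoder and pitch drive inverter): 1 − (1 − 0.815000)(1 − 0.931000) = 0.987235
Series (pitch controller and [0.987235]): 0.926000 × 0.987235 = 0.914180
Parallel ([0.914180] and battery backup unit): 1 − (1 − 0.914180)(1 − 0.831000) = 0.985496
Series ([0.999499] and [0.985496]): 0.999499 × 0.985496 = 0.9850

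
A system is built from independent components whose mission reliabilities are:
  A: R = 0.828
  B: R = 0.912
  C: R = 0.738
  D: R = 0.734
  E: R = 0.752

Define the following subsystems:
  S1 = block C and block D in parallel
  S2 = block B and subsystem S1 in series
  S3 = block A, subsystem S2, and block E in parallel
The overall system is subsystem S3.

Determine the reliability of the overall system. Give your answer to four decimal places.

Parallel (C and D): 1 − (1 − 0.738000)(1 − 0.734000) = 0.930308
Series (B and [0.930308]): 0.912000 × 0.930308 = 0.848441
Parallel (A, [0.848441], and E): 1 − (1 − 0.828000)(1 − 0.848441)(1 − 0.752000) = 0.9935

0.9935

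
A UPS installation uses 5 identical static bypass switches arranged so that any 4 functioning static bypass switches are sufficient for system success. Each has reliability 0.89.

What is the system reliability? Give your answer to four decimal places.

0.9035

R = Σ_{i=4}^{5} C(5,i) p^i (1−p)^{5−i} with p = 0.89
C(5,4)·0.89^4·0.11^1 = 0.345082
C(5,5)·0.89^5·0.11^0 = 0.558406
Sum = 0.9035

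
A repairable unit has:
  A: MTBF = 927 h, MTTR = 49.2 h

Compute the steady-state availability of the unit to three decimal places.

0.950

A(A) = MTBF/(MTBF+MTTR) = 927/(927+49.2) = 0.950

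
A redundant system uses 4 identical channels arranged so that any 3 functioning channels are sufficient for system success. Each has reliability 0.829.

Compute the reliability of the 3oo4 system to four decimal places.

R = Σ_{i=3}^{4} C(4,i) p^i (1−p)^{4−i} with p = 0.829
C(4,3)·0.829^3·0.171^1 = 0.389690
C(4,4)·0.829^4·0.171^0 = 0.472300
Sum = 0.8620

0.8620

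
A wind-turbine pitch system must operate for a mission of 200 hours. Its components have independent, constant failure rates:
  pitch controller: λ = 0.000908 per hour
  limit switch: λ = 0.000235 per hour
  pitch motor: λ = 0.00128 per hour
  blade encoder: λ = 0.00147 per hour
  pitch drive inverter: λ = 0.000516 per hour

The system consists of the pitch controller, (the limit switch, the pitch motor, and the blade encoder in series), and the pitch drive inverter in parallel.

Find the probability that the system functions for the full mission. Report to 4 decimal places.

0.9927

R(pitch controller) = exp(−0.000908 × 200) = 0.833935
R(limit switch) = exp(−0.000235 × 200) = 0.954087
R(pitch motor) = exp(−0.00128 × 200) = 0.774142
R(blade encoder) = exp(−0.00147 × 200) = 0.745276
R(pitch drive inverter) = exp(−0.000516 × 200) = 0.901947
Series (limit switch, pitch motor, and blade encoder): 0.954087 × 0.774142 × 0.745276 = 0.550460
Parallel (pitch controller, [0.550460], and pitch drive inverter): 1 − (1 − 0.833935)(1 − 0.550460)(1 − 0.901947) = 0.9927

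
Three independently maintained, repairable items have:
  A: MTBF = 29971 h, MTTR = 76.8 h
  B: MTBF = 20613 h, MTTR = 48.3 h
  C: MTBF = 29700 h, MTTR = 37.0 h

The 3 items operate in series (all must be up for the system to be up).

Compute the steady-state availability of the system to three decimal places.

A(A) = MTBF/(MTBF+MTTR) = 29971/(29971+76.8) = 0.997444
A(B) = MTBF/(MTBF+MTTR) = 20613/(20613+48.3) = 0.997662
A(C) = MTBF/(MTBF+MTTR) = 29700/(29700+37.0) = 0.998756
Series availability: 0.997444 × 0.997662 × 0.998756 = 0.994

0.994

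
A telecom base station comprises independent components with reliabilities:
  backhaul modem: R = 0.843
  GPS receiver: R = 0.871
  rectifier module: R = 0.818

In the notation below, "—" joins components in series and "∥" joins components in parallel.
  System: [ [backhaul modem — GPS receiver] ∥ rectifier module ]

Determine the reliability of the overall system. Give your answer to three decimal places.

Series (backhaul modem and GPS receiver): 0.84300 × 0.87100 = 0.73425
Parallel ([0.73425] and rectifier module): 1 − (1 − 0.73425)(1 − 0.81800) = 0.952

0.952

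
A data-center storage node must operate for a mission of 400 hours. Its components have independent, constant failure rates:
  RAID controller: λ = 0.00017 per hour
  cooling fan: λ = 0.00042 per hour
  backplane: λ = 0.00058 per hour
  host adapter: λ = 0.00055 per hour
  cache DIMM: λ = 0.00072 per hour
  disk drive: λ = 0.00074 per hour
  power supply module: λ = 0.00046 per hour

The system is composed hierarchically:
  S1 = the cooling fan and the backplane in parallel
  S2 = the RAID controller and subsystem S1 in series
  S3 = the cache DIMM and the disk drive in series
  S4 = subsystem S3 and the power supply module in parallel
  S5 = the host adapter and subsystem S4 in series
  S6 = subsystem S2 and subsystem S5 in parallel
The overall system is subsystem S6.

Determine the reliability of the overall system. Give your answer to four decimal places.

R(RAID controller) = exp(−0.00017 × 400) = 0.934260
R(cooling fan) = exp(−0.00042 × 400) = 0.845354
R(backplane) = exp(−0.00058 × 400) = 0.792946
R(host adapter) = exp(−0.00055 × 400) = 0.802519
R(cache DIMM) = exp(−0.00072 × 400) = 0.749762
R(disk drive) = exp(−0.00074 × 400) = 0.743787
R(power supply module) = exp(−0.00046 × 400) = 0.831936
Parallel (cooling fan and backplane): 1 − (1 − 0.845354)(1 − 0.792946) = 0.967980
Series (RAID controller and [0.967980]): 0.934260 × 0.967980 = 0.904345
Series (cache DIMM and disk drive): 0.749762 × 0.743787 = 0.557663
Parallel ([0.557663] and power supply module): 1 − (1 − 0.557663)(1 − 0.831936) = 0.925659
Series (host adapter and [0.925659]): 0.802519 × 0.925659 = 0.742859
Parallel ([0.904345] and [0.742859]): 1 − (1 − 0.904345)(1 − 0.742859) = 0.9754

0.9754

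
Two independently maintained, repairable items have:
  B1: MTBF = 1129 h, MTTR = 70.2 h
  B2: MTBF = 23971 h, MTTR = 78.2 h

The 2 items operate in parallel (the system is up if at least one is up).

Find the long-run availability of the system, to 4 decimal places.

0.9998

A(B1) = MTBF/(MTBF+MTTR) = 1129/(1129+70.2) = 0.941461
A(B2) = MTBF/(MTBF+MTTR) = 23971/(23971+78.2) = 0.996748
Parallel availability: 1 − (1 − 0.941461)(1 − 0.996748) = 0.9998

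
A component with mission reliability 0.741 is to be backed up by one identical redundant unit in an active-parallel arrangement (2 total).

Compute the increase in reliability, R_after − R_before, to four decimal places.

0.1919

R_before = 0.741
R_after = 1 − (1 − 0.741)^2 = 0.9329
ΔR = 0.9329 − 0.741 = 0.1919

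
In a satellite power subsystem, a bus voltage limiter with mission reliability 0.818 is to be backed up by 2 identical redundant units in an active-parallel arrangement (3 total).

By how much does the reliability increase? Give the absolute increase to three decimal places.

R_before = 0.818
R_after = 1 − (1 − 0.818)^3 = 0.994
ΔR = 0.994 − 0.818 = 0.176

0.176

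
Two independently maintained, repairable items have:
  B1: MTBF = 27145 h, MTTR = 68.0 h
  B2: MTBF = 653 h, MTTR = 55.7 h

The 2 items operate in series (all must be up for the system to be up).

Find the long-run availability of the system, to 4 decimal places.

0.9191

A(B1) = MTBF/(MTBF+MTTR) = 27145/(27145+68.0) = 0.997501
A(B2) = MTBF/(MTBF+MTTR) = 653/(653+55.7) = 0.921405
Series availability: 0.997501 × 0.921405 = 0.9191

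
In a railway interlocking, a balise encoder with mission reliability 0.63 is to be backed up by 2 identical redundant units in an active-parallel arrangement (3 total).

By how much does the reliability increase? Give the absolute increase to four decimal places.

R_before = 0.63
R_after = 1 − (1 − 0.63)^3 = 0.9493
ΔR = 0.9493 − 0.63 = 0.3193

0.3193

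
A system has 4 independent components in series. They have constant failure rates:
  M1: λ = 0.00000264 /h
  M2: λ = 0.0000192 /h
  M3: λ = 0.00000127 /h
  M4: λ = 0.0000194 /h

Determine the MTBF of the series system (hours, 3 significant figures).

23500

Series of exponential components: λ_sys = Σ λ_i
λ_sys = 0.00000264 + 0.0000192 + 0.00000127 + 0.0000194 = 4.2510e-05 /h
MTBF = 1 / λ_sys = 23500 h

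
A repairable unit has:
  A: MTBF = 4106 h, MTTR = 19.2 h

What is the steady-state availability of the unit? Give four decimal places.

0.9953

A(A) = MTBF/(MTBF+MTTR) = 4106/(4106+19.2) = 0.9953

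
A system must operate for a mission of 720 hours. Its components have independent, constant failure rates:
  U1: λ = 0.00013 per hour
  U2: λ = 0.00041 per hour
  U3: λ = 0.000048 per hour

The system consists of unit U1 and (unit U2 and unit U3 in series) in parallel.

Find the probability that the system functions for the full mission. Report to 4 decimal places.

0.9749

R(U1) = exp(−0.00013 × 720) = 0.910647
R(U2) = exp(−0.00041 × 720) = 0.744383
R(U3) = exp(−0.000048 × 720) = 0.966030
Series (U2 and U3): 0.744383 × 0.966030 = 0.719096
Parallel (U1 and [0.719096]): 1 − (1 − 0.910647)(1 − 0.719096) = 0.9749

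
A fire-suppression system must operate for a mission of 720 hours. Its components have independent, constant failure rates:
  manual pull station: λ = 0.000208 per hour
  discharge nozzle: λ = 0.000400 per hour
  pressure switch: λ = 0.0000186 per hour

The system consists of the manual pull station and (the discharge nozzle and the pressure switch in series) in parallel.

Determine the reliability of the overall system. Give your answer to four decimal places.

0.9638

R(manual pull station) = exp(−0.000208 × 720) = 0.860915
R(discharge nozzle) = exp(−0.000400 × 720) = 0.749762
R(pressure switch) = exp(−0.0000186 × 720) = 0.986697
Series (discharge nozzle and pressure switch): 0.749762 × 0.986697 = 0.739788
Parallel (manual pull station and [0.739788]): 1 − (1 − 0.860915)(1 − 0.739788) = 0.9638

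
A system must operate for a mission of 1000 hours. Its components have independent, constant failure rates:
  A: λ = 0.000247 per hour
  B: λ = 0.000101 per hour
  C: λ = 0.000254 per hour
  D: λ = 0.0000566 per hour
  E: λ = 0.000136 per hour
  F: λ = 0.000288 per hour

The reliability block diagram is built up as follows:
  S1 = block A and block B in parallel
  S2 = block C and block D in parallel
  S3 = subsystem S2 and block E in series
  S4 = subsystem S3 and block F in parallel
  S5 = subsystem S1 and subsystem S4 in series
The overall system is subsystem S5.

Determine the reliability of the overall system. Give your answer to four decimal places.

0.9452

R(A) = exp(−0.000247 × 1000) = 0.781141
R(B) = exp(−0.000101 × 1000) = 0.903933
R(C) = exp(−0.000254 × 1000) = 0.775692
R(D) = exp(−0.0000566 × 1000) = 0.944972
R(E) = exp(−0.000136 × 1000) = 0.872843
R(F) = exp(−0.000288 × 1000) = 0.749762
Parallel (A and B): 1 − (1 − 0.781141)(1 − 0.903933) = 0.978975
Parallel (C and D): 1 − (1 − 0.775692)(1 − 0.944972) = 0.987657
Series ([0.987657] and E): 0.987657 × 0.872843 = 0.862069
Parallel ([0.862069] and F): 1 − (1 − 0.862069)(1 − 0.749762) = 0.965484
Series ([0.978975] and [0.965484]): 0.978975 × 0.965484 = 0.9452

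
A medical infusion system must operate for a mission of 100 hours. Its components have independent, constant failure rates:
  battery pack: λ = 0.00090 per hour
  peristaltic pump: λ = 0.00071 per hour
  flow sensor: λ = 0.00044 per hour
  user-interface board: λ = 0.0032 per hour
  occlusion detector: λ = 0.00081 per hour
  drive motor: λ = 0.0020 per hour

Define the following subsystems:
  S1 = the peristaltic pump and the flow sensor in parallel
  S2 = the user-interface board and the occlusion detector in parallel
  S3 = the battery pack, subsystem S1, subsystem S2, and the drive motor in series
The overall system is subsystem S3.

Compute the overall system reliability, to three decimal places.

0.730

R(battery pack) = exp(−0.00090 × 100) = 0.91393
R(peristaltic pump) = exp(−0.00071 × 100) = 0.93146
R(flow sensor) = exp(−0.00044 × 100) = 0.95695
R(user-interface board) = exp(−0.0032 × 100) = 0.72615
R(occlusion detector) = exp(−0.00081 × 100) = 0.92219
R(drive motor) = exp(−0.0020 × 100) = 0.81873
Parallel (peristaltic pump and flow sensor): 1 − (1 − 0.93146)(1 − 0.95695) = 0.99705
Parallel (user-interface board and occlusion detector): 1 − (1 − 0.72615)(1 − 0.92219) = 0.97869
Series (battery pack, [0.99705], [0.97869], and drive motor): 0.91393 × 0.99705 × 0.97869 × 0.81873 = 0.730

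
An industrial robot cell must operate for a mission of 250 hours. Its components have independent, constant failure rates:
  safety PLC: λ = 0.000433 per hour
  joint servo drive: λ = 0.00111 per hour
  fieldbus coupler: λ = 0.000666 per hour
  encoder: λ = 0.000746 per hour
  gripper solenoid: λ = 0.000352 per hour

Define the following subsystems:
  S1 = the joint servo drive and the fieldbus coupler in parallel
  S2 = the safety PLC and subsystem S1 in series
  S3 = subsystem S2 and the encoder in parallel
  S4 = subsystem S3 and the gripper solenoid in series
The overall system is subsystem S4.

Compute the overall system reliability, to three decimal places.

0.895

R(safety PLC) = exp(−0.000433 × 250) = 0.89740
R(joint servo drive) = exp(−0.00111 × 250) = 0.75768
R(fieldbus coupler) = exp(−0.000666 × 250) = 0.84662
R(encoder) = exp(−0.000746 × 250) = 0.82986
R(gripper solenoid) = exp(−0.000352 × 250) = 0.91576
Parallel (joint servo drive and fieldbus coupler): 1 − (1 − 0.75768)(1 − 0.84662) = 0.96283
Series (safety PLC and [0.96283]): 0.89740 × 0.96283 = 0.86404
Parallel ([0.86404] and encoder): 1 − (1 − 0.86404)(1 − 0.82986) = 0.97687
Series ([0.97687] and gripper solenoid): 0.97687 × 0.91576 = 0.895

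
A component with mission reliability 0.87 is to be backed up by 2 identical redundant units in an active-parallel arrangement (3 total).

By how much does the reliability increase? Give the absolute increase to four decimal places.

0.1278

R_before = 0.87
R_after = 1 − (1 − 0.87)^3 = 0.9978
ΔR = 0.9978 − 0.87 = 0.1278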